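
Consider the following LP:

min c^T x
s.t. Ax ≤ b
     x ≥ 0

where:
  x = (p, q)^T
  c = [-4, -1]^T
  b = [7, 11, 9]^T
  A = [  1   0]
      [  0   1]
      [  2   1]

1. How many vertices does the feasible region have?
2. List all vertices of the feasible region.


1. 3
2. (0, 0), (4.5, 0), (0, 9)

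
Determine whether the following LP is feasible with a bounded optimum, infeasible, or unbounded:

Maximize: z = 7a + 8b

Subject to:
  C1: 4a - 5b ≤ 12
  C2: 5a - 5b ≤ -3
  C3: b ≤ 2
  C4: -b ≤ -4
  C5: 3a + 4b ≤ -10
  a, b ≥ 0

Infeasible (no feasible solution exists)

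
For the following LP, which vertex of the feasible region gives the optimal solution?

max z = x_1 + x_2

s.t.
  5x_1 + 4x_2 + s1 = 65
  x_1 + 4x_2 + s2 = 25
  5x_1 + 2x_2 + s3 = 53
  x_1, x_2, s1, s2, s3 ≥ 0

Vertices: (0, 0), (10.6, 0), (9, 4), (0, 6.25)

Evaluate the objective at each vertex of the feasible region:
  z(0, 0) = 0
  z(10.6, 0) = 10.6
  z(9, 4) = 13  ←
  z(0, 6.25) = 6.25
The maximum is at x_1 = 9, x_2 = 4.

(9, 4)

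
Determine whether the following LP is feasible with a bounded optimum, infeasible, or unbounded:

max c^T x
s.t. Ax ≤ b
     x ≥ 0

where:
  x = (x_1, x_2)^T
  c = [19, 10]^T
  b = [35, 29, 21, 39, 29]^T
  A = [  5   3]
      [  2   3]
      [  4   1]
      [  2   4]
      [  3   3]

Feasible with a bounded optimal solution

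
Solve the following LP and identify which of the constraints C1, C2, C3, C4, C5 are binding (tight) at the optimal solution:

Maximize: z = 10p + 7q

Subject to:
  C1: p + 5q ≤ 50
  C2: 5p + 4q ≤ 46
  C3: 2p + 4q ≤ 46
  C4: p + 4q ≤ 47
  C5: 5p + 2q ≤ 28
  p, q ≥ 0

At p = 2, q = 9, compute slack b - a·x for each constraint:
  C1: 50 − 47 = 3  (slack)
  C2: 46 − 46 = 0  (binding)
  C3: 46 − 40 = 6  (slack)
  C4: 47 − 38 = 9  (slack)
  C5: 28 − 28 = 0  (binding)

Optimal: p = 2, q = 9
Binding: C2, C5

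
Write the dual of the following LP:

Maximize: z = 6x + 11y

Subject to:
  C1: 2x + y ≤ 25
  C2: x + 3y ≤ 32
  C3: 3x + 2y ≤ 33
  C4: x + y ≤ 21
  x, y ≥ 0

Primal max cᵀx s.t. Ax ≤ b, x ≥ 0  →  Dual min bᵀy s.t. Aᵀy ≥ c, y ≥ 0.

Minimize: z = 25y1 + 32y2 + 33y3 + 21y4

Subject to:
  2y1 + y2 + 3y3 + y4 ≥ 6
  y1 + 3y2 + 2y3 + y4 ≥ 11
  y1, y2, y3, y4 ≥ 0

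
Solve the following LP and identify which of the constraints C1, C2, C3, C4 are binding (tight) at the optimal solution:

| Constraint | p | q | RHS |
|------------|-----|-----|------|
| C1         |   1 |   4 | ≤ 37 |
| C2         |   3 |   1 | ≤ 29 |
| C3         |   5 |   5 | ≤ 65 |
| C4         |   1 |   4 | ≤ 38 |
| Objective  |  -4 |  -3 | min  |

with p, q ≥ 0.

At p = 8, q = 5, compute slack b - a·x for each constraint:
  C1: 37 − 28 = 9  (slack)
  C2: 29 − 29 = 0  (binding)
  C3: 65 − 65 = 0  (binding)
  C4: 38 − 28 = 10  (slack)

Optimal: p = 8, q = 5
Binding: C2, C3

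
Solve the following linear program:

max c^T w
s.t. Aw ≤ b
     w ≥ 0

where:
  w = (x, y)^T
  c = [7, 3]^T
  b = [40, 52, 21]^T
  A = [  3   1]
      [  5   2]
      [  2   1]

Evaluate the objective at each vertex of the feasible region:
  z(0, 0) = 0
  z(10.4, 0) = 72.8
  z(10, 1) = 73  ←
  z(0, 21) = 63
The maximum is at x = 10, y = 1.

x = 10, y = 1, z = 73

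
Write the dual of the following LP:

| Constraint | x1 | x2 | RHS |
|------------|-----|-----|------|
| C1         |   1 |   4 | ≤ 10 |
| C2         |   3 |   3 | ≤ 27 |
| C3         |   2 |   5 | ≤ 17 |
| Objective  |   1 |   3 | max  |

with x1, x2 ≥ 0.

Primal max cᵀx s.t. Ax ≤ b, x ≥ 0  →  Dual min bᵀy s.t. Aᵀy ≥ c, y ≥ 0.

Minimize: z = 10y1 + 27y2 + 17y3

Subject to:
  y1 + 3y2 + 2y3 ≥ 1
  4y1 + 3y2 + 5y3 ≥ 3
  y1, y2, y3 ≥ 0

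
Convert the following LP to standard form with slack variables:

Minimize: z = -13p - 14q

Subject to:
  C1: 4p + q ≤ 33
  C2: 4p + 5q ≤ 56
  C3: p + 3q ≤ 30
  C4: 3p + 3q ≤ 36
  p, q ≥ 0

min z = -13p - 14q

s.t.
  4p + q + s1 = 33
  4p + 5q + s2 = 56
  p + 3q + s3 = 30
  3p + 3q + s4 = 36
  p, q, s1, s2, s3, s4 ≥ 0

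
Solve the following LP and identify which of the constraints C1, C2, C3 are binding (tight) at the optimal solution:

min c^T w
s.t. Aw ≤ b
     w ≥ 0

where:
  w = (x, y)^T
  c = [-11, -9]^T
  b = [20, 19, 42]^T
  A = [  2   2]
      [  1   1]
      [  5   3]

At x = 6, y = 4, compute slack b - a·x for each constraint:
  C1: 20 − 20 = 0  (binding)
  C2: 19 − 10 = 9  (slack)
  C3: 42 − 42 = 0  (binding)

Optimal: x = 6, y = 4
Binding: C1, C3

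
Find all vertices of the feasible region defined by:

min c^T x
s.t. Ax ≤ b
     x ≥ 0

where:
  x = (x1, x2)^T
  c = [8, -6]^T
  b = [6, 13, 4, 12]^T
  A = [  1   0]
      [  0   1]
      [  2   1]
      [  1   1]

(0, 0), (2, 0), (0, 4)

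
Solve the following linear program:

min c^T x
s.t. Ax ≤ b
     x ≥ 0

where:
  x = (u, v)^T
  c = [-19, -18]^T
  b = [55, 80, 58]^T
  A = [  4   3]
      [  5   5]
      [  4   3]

Evaluate the objective at each vertex of the feasible region:
  z(0, 0) = 0
  z(13.75, 0) = -261.2
  z(7, 9) = -295  ←
  z(0, 16) = -288
The minimum is at u = 7, v = 9.

u = 7, v = 9, z = -295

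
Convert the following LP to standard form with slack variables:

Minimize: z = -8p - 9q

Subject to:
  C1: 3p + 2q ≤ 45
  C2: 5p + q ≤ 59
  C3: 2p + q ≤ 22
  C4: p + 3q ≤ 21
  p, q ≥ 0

min z = -8p - 9q

s.t.
  3p + 2q + s1 = 45
  5p + q + s2 = 59
  2p + q + s3 = 22
  p + 3q + s4 = 21
  p, q, s1, s2, s3, s4 ≥ 0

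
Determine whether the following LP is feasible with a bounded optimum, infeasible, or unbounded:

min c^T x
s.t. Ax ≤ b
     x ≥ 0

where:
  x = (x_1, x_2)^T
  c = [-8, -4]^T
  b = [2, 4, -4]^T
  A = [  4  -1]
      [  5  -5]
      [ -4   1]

Infeasible (no feasible solution exists)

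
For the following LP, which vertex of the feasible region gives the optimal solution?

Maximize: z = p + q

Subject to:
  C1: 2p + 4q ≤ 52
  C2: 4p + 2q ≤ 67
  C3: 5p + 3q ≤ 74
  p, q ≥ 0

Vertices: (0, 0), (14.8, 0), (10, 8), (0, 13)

Evaluate the objective at each vertex of the feasible region:
  z(0, 0) = 0
  z(14.8, 0) = 14.8
  z(10, 8) = 18  ←
  z(0, 13) = 13
The maximum is at p = 10, q = 8.

(10, 8)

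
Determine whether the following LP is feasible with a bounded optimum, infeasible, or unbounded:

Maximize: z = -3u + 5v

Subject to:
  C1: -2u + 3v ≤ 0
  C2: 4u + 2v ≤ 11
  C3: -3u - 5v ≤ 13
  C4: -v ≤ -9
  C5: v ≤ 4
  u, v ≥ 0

Infeasible (no feasible solution exists)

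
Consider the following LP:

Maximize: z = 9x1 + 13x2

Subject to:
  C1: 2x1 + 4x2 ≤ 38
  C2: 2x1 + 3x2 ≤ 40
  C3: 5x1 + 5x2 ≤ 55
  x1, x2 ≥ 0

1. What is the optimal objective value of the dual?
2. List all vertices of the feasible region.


1. 131
2. (0, 0), (11, 0), (3, 8), (0, 9.5)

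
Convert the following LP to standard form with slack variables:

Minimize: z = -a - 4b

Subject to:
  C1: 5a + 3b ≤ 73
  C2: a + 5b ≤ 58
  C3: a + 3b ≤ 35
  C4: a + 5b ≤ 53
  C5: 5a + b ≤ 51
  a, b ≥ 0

min z = -a - 4b

s.t.
  5a + 3b + s1 = 73
  a + 5b + s2 = 58
  a + 3b + s3 = 35
  a + 5b + s4 = 53
  5a + b + s5 = 51
  a, b, s1, s2, s3, s4, s5 ≥ 0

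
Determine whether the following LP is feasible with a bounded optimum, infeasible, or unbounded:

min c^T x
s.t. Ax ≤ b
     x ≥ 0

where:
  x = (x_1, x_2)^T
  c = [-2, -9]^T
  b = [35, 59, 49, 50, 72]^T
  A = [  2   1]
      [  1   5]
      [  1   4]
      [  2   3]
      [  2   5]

Feasible with a bounded optimal solution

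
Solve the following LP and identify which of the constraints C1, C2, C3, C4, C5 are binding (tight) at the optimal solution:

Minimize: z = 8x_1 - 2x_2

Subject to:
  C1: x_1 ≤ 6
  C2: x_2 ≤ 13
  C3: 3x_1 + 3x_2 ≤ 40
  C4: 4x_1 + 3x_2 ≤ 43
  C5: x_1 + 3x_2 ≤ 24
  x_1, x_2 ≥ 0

At x_1 = 0, x_2 = 8, compute slack b - a·x for each constraint:
  C1: 6 − 0 = 6  (slack)
  C2: 13 − 8 = 5  (slack)
  C3: 40 − 24 = 16  (slack)
  C4: 43 − 24 = 19  (slack)
  C5: 24 − 24 = 0  (binding)

Optimal: x_1 = 0, x_2 = 8
Binding: C5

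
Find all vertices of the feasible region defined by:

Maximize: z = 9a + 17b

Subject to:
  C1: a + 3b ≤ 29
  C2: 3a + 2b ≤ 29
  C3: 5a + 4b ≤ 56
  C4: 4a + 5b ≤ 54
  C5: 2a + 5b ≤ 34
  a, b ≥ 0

(0, 0), (9.667, 0), (7, 4), (0, 6.8)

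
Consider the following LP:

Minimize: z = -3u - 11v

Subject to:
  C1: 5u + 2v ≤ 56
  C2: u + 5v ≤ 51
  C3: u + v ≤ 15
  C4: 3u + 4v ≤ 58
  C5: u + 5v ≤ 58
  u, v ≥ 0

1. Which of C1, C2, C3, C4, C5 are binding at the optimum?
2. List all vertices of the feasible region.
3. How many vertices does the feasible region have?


1. C2, C3
2. (0, 0), (11.2, 0), (8.667, 6.333), (6, 9), (0, 10.2)
3. 5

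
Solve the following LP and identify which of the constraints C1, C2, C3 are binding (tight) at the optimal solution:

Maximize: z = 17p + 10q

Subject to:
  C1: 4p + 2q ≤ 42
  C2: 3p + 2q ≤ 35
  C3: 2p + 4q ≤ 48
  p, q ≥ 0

At p = 7, q = 7, compute slack b - a·x for each constraint:
  C1: 42 − 42 = 0  (binding)
  C2: 35 − 35 = 0  (binding)
  C3: 48 − 42 = 6  (slack)

Optimal: p = 7, q = 7
Binding: C1, C2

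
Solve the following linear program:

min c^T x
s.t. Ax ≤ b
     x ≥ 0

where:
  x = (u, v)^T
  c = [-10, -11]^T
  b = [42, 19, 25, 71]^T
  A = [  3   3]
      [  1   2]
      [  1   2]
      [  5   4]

Evaluate the objective at each vertex of the feasible region:
  z(0, 0) = 0
  z(14, 0) = -140
  z(9, 5) = -145  ←
  z(0, 9.5) = -104.5
The minimum is at u = 9, v = 5.

u = 9, v = 5, z = -145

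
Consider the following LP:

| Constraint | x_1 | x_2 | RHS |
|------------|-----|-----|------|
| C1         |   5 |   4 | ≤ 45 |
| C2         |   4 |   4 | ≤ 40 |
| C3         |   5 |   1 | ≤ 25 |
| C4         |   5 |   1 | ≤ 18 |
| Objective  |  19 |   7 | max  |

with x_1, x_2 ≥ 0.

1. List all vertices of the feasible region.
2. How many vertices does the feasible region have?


1. (0, 0), (3.6, 0), (2, 8), (0, 10)
2. 4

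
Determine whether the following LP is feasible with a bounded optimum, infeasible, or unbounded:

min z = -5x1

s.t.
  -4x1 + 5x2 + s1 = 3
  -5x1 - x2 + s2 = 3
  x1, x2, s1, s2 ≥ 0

Unbounded (objective can decrease without bound)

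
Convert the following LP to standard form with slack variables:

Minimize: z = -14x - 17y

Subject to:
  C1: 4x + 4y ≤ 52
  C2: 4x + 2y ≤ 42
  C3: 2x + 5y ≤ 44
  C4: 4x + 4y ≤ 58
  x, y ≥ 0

min z = -14x - 17y

s.t.
  4x + 4y + s1 = 52
  4x + 2y + s2 = 42
  2x + 5y + s3 = 44
  4x + 4y + s4 = 58
  x, y, s1, s2, s3, s4 ≥ 0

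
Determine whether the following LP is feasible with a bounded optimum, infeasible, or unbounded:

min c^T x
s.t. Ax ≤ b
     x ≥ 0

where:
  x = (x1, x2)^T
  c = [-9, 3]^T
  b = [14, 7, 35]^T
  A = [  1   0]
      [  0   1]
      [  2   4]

Feasible with a bounded optimal solution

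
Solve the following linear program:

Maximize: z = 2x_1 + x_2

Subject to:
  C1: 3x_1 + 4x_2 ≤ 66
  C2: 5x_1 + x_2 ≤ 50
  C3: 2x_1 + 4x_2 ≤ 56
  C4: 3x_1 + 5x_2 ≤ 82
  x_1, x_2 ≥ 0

Evaluate the objective at each vertex of the feasible region:
  z(0, 0) = 0
  z(10, 0) = 20
  z(8, 10) = 26  ←
  z(0, 14) = 14
The maximum is at x_1 = 8, x_2 = 10.

x_1 = 8, x_2 = 10, z = 26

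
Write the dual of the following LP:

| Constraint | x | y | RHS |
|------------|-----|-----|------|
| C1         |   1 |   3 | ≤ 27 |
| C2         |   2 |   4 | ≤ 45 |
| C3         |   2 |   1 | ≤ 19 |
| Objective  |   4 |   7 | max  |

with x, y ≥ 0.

Primal max cᵀx s.t. Ax ≤ b, x ≥ 0  →  Dual min bᵀy s.t. Aᵀy ≥ c, y ≥ 0.

Minimize: z = 27y1 + 45y2 + 19y3

Subject to:
  y1 + 2y2 + 2y3 ≥ 4
  3y1 + 4y2 + y3 ≥ 7
  y1, y2, y3 ≥ 0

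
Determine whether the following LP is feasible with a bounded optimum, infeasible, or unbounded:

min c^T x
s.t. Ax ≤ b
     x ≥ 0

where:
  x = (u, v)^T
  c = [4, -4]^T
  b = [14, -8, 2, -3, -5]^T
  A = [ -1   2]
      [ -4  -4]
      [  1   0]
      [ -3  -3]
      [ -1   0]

Infeasible (no feasible solution exists)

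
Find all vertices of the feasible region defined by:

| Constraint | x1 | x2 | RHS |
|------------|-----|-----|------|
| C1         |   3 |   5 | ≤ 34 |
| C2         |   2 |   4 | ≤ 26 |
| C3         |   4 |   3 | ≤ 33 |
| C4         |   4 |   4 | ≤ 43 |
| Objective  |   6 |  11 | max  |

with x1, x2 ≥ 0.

(0, 0), (8.25, 0), (5.727, 3.364), (3, 5), (0, 6.5)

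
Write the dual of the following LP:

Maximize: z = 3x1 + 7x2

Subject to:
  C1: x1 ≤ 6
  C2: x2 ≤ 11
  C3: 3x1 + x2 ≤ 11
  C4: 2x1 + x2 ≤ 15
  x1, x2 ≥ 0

Primal max cᵀx s.t. Ax ≤ b, x ≥ 0  →  Dual min bᵀy s.t. Aᵀy ≥ c, y ≥ 0.

Minimize: z = 6y1 + 11y2 + 11y3 + 15y4

Subject to:
  y1 + 3y3 + 2y4 ≥ 3
  y2 + y3 + y4 ≥ 7
  y1, y2, y3, y4 ≥ 0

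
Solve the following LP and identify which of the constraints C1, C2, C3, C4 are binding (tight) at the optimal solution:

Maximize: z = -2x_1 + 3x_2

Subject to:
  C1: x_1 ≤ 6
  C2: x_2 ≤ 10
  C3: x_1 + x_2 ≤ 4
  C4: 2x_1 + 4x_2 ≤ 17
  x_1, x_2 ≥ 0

At x_1 = 0, x_2 = 4, compute slack b - a·x for each constraint:
  C1: 6 − 0 = 6  (slack)
  C2: 10 − 4 = 6  (slack)
  C3: 4 − 4 = 0  (binding)
  C4: 17 − 16 = 1  (slack)

Optimal: x_1 = 0, x_2 = 4
Binding: C3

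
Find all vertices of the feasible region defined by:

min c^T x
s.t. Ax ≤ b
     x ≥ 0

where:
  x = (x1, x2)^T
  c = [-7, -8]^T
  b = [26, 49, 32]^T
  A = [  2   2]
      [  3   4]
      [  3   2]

(0, 0), (10.67, 0), (6, 7), (3, 10), (0, 12.25)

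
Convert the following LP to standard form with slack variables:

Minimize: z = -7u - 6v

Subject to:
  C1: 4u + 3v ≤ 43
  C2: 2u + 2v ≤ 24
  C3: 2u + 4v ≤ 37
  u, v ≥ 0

min z = -7u - 6v

s.t.
  4u + 3v + s1 = 43
  2u + 2v + s2 = 24
  2u + 4v + s3 = 37
  u, v, s1, s2, s3 ≥ 0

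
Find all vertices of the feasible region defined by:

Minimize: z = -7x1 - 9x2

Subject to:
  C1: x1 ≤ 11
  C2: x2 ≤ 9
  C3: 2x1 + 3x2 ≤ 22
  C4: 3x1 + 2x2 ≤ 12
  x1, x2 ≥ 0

(0, 0), (4, 0), (0, 6)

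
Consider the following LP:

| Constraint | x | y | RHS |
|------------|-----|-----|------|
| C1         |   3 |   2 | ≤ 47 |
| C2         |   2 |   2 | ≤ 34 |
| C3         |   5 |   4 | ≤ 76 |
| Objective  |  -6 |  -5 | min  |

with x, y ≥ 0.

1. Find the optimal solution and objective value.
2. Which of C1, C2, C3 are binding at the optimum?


1. x = 8, y = 9, z = -93
2. C2, C3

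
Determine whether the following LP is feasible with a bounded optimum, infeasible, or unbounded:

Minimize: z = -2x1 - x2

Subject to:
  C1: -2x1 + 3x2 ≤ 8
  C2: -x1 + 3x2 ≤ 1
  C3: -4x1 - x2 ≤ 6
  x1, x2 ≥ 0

Unbounded (objective can decrease without bound)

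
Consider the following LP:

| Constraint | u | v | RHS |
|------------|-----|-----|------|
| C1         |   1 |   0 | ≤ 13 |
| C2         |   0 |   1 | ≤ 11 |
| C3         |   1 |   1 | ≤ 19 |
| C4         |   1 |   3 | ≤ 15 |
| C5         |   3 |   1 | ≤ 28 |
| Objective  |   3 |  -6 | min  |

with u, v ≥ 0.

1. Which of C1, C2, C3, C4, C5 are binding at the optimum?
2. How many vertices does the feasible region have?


1. C4
2. 4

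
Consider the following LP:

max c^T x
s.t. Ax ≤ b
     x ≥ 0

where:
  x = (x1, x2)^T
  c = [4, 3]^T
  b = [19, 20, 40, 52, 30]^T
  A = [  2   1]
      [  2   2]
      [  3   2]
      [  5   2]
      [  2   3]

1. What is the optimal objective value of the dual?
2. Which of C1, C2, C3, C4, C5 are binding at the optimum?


1. 39
2. C1, C2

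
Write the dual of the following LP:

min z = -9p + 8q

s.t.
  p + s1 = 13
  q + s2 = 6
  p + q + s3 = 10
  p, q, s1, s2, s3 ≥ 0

Primal min cᵀx s.t. Ax ≤ b, x ≥ 0  →  Dual max −bᵀy s.t. Aᵀy ≥ −c, y ≥ 0.

Maximize: z = -13y1 - 6y2 - 10y3

Subject to:
  y1 + y3 ≥ 9
  y2 + y3 ≥ -8
  y1, y2, y3 ≥ 0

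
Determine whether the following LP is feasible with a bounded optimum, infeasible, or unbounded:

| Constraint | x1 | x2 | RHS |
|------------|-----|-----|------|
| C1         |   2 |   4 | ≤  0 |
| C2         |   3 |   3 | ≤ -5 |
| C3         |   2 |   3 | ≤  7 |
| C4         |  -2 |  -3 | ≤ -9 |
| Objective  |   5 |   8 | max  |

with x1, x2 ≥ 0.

Infeasible (no feasible solution exists)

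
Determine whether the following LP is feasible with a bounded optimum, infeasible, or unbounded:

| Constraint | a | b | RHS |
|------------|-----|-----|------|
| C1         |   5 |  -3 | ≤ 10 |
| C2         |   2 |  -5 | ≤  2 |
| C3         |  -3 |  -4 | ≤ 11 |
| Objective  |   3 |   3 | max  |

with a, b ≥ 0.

Unbounded (objective can increase without bound)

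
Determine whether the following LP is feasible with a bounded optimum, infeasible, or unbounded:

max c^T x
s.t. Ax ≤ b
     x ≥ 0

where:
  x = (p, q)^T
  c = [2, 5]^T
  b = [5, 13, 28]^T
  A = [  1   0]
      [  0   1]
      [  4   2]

Feasible with a bounded optimal solution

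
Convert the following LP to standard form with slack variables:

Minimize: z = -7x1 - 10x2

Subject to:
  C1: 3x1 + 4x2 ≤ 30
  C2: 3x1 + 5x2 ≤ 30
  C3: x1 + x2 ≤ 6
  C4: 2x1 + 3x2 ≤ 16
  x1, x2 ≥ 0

min z = -7x1 - 10x2

s.t.
  3x1 + 4x2 + s1 = 30
  3x1 + 5x2 + s2 = 30
  x1 + x2 + s3 = 6
  2x1 + 3x2 + s4 = 16
  x1, x2, s1, s2, s3, s4 ≥ 0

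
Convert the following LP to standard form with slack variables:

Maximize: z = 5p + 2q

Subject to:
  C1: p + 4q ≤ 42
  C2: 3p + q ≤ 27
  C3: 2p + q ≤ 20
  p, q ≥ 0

max z = 5p + 2q

s.t.
  p + 4q + s1 = 42
  3p + q + s2 = 27
  2p + q + s3 = 20
  p, q, s1, s2, s3 ≥ 0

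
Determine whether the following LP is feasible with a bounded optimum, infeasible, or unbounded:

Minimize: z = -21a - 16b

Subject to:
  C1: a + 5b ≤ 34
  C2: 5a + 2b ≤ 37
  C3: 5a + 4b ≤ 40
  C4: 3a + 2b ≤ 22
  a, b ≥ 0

Feasible with a bounded optimal solution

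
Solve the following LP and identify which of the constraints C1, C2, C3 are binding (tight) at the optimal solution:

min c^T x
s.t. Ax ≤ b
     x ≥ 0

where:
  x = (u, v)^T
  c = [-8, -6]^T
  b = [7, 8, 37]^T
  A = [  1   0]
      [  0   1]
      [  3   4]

At u = 7, v = 4, compute slack b - a·x for each constraint:
  C1: 7 − 7 = 0  (binding)
  C2: 8 − 4 = 4  (slack)
  C3: 37 − 37 = 0  (binding)

Optimal: u = 7, v = 4
Binding: C1, C3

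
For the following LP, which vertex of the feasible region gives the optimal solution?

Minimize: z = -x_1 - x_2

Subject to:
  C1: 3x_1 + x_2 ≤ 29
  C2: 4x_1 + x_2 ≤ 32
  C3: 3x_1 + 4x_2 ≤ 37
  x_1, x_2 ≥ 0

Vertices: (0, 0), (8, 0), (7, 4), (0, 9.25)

Evaluate the objective at each vertex of the feasible region:
  z(0, 0) = 0
  z(8, 0) = -8
  z(7, 4) = -11  ←
  z(0, 9.25) = -9.25
The minimum is at x_1 = 7, x_2 = 4.

(7, 4)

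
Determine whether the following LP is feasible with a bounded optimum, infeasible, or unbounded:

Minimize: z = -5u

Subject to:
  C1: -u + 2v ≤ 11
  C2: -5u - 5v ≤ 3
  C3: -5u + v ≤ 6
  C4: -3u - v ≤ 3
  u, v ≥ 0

Unbounded (objective can decrease without bound)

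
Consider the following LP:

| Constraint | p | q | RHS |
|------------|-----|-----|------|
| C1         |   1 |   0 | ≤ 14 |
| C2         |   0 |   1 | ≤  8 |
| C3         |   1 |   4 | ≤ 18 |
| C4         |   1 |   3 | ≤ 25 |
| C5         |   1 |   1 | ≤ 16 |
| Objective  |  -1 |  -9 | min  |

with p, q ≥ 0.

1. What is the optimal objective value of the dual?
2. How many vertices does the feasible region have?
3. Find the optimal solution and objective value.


1. -40.5
2. 4
3. p = 0, q = 4.5, z = -40.5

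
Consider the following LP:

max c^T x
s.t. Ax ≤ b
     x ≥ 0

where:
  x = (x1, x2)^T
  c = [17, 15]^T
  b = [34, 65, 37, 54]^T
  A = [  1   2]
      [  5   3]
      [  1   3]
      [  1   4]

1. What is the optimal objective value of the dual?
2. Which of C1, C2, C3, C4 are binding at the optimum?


1. 269
2. C2, C3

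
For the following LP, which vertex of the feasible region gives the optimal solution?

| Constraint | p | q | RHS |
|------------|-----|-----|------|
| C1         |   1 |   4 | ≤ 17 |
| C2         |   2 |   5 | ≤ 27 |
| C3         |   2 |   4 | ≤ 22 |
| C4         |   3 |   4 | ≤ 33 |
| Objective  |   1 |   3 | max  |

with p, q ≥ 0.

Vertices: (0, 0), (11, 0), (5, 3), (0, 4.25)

Evaluate the objective at each vertex of the feasible region:
  z(0, 0) = 0
  z(11, 0) = 11
  z(5, 3) = 14  ←
  z(0, 4.25) = 12.75
The maximum is at p = 5, q = 3.

(5, 3)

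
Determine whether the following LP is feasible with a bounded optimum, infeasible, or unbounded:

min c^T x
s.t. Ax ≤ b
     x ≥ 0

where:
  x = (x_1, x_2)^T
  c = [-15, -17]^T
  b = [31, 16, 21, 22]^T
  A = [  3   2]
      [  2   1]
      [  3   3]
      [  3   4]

Feasible with a bounded optimal solution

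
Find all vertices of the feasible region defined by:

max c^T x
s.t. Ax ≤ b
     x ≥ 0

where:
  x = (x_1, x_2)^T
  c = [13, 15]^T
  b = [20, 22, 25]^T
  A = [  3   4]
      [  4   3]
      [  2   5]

(0, 0), (5.5, 0), (4, 2), (0, 5)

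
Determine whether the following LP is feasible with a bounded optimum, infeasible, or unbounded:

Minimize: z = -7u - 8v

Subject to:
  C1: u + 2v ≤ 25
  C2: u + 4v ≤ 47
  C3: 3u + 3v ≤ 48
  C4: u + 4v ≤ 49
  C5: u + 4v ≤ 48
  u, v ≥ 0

Feasible with a bounded optimal solution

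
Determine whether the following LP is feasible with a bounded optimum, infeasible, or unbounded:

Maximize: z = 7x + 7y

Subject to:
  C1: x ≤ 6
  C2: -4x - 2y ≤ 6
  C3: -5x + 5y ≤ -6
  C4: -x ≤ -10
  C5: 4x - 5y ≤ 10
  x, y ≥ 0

Infeasible (no feasible solution exists)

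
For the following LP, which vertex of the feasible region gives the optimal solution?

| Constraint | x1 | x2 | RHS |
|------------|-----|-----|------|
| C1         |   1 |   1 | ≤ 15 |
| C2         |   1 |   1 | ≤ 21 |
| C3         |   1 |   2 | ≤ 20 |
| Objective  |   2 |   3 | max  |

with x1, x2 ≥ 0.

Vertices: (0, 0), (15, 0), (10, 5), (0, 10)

Evaluate the objective at each vertex of the feasible region:
  z(0, 0) = 0
  z(15, 0) = 30
  z(10, 5) = 35  ←
  z(0, 10) = 30
The maximum is at x1 = 10, x2 = 5.

(10, 5)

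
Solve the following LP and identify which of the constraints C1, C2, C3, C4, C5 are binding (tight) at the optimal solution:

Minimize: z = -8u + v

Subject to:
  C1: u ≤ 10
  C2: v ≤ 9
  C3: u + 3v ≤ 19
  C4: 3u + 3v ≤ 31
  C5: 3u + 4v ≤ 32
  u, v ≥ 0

At u = 10, v = 0, compute slack b - a·x for each constraint:
  C1: 10 − 10 = 0  (binding)
  C2: 9 − 0 = 9  (slack)
  C3: 19 − 10 = 9  (slack)
  C4: 31 − 30 = 1  (slack)
  C5: 32 − 30 = 2  (slack)

Optimal: u = 10, v = 0
Binding: C1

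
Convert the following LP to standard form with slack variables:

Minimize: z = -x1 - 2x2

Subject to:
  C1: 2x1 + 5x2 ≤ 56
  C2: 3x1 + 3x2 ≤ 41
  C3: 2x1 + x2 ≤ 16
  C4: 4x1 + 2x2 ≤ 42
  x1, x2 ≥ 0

min z = -x1 - 2x2

s.t.
  2x1 + 5x2 + s1 = 56
  3x1 + 3x2 + s2 = 41
  2x1 + x2 + s3 = 16
  4x1 + 2x2 + s4 = 42
  x1, x2, s1, s2, s3, s4 ≥ 0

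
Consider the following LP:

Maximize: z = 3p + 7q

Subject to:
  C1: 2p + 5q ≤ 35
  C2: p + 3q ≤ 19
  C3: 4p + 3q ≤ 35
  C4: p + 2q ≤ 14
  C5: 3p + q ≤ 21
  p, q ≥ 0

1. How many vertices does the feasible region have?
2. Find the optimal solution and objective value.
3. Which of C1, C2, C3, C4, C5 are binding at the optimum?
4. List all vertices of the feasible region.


1. 5
2. p = 4, q = 5, z = 47
3. C2, C4
4. (0, 0), (7, 0), (5.6, 4.2), (4, 5), (0, 6.333)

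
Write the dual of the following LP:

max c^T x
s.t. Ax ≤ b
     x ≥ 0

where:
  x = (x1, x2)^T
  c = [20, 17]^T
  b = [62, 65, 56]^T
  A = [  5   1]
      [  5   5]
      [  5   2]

Primal max cᵀx s.t. Ax ≤ b, x ≥ 0  →  Dual min bᵀy s.t. Aᵀy ≥ c, y ≥ 0.

Minimize: z = 62y1 + 65y2 + 56y3

Subject to:
  5y1 + 5y2 + 5y3 ≥ 20
  y1 + 5y2 + 2y3 ≥ 17
  y1, y2, y3 ≥ 0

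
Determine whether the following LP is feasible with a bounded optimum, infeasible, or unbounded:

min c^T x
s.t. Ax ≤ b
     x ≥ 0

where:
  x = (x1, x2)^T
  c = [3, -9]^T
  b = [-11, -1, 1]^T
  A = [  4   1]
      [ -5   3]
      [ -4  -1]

Infeasible (no feasible solution exists)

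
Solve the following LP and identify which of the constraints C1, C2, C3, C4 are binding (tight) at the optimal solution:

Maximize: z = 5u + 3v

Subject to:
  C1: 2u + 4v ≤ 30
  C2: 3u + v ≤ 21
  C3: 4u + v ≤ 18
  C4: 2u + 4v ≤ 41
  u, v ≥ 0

At u = 3, v = 6, compute slack b - a·x for each constraint:
  C1: 30 − 30 = 0  (binding)
  C2: 21 − 15 = 6  (slack)
  C3: 18 − 18 = 0  (binding)
  C4: 41 − 30 = 11  (slack)

Optimal: u = 3, v = 6
Binding: C1, C3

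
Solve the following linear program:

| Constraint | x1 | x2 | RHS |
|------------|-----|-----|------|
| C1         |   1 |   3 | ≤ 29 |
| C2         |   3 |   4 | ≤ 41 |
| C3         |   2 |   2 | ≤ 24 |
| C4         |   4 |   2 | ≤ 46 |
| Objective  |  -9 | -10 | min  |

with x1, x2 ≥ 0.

Evaluate the objective at each vertex of the feasible region:
  z(0, 0) = 0
  z(11.5, 0) = -103.5
  z(11, 1) = -109
  z(7, 5) = -113  ←
  z(1.4, 9.2) = -104.6
  z(0, 9.667) = -96.67
The minimum is at x1 = 7, x2 = 5.

x1 = 7, x2 = 5, z = -113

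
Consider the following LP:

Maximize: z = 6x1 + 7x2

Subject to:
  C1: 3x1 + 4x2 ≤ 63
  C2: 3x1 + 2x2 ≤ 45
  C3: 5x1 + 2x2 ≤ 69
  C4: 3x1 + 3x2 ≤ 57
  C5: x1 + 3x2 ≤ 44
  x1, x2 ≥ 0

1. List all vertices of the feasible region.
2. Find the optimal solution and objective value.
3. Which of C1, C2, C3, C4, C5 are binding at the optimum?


1. (0, 0), (13.8, 0), (12, 4.5), (9, 9), (2.6, 13.8), (0, 14.67)
2. x1 = 9, x2 = 9, z = 117
3. C1, C2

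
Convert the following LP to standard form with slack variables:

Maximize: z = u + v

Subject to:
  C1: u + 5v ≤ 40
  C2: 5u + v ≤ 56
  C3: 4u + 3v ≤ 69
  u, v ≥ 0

max z = u + v

s.t.
  u + 5v + s1 = 40
  5u + v + s2 = 56
  4u + 3v + s3 = 69
  u, v, s1, s2, s3 ≥ 0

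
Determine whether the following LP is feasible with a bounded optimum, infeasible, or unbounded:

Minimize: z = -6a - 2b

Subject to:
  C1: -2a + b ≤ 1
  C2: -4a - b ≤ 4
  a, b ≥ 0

Unbounded (objective can decrease without bound)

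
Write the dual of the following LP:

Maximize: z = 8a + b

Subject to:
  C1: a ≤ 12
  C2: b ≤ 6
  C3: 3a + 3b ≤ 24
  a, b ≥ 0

Primal max cᵀx s.t. Ax ≤ b, x ≥ 0  →  Dual min bᵀy s.t. Aᵀy ≥ c, y ≥ 0.

Minimize: z = 12y1 + 6y2 + 24y3

Subject to:
  y1 + 3y3 ≥ 8
  y2 + 3y3 ≥ 1
  y1, y2, y3 ≥ 0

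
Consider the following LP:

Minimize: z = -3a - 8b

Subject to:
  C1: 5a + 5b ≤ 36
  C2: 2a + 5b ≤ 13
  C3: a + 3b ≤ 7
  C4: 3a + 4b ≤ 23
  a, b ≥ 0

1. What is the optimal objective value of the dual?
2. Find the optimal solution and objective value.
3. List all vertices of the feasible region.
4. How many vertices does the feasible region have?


1. -20
2. a = 4, b = 1, z = -20
3. (0, 0), (6.5, 0), (4, 1), (0, 2.333)
4. 4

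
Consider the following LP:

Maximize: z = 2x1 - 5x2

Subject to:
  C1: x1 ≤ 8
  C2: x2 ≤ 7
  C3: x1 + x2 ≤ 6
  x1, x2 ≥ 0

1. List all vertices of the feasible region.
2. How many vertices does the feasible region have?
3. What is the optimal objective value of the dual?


1. (0, 0), (6, 0), (0, 6)
2. 3
3. 12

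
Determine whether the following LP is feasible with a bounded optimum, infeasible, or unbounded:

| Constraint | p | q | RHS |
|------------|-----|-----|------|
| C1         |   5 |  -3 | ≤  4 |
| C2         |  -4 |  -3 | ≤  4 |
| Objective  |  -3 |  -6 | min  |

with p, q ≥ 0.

Unbounded (objective can decrease without bound)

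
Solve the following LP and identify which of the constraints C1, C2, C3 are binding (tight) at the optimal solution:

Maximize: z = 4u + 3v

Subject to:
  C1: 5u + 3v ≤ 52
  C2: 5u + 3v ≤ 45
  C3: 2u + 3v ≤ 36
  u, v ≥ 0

At u = 3, v = 10, compute slack b - a·x for each constraint:
  C1: 52 − 45 = 7  (slack)
  C2: 45 − 45 = 0  (binding)
  C3: 36 − 36 = 0  (binding)

Optimal: u = 3, v = 10
Binding: C2, C3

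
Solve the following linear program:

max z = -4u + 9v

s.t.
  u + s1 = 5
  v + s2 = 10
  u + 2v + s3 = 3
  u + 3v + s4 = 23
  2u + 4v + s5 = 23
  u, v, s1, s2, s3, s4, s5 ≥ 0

Evaluate the objective at each vertex of the feasible region:
  z(0, 0) = 0
  z(3, 0) = -12
  z(0, 1.5) = 13.5  ←
The maximum is at u = 0, v = 1.5.

u = 0, v = 1.5, z = 13.5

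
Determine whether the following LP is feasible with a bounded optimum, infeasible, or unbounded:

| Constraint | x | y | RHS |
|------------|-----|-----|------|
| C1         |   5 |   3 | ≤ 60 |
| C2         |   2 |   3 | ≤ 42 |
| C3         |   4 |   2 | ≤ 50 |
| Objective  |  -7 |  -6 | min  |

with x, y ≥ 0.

Feasible with a bounded optimal solution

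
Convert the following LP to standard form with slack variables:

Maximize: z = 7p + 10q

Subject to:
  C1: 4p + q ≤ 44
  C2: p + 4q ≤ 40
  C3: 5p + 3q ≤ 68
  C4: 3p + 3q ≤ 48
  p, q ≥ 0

max z = 7p + 10q

s.t.
  4p + q + s1 = 44
  p + 4q + s2 = 40
  5p + 3q + s3 = 68
  3p + 3q + s4 = 48
  p, q, s1, s2, s3, s4 ≥ 0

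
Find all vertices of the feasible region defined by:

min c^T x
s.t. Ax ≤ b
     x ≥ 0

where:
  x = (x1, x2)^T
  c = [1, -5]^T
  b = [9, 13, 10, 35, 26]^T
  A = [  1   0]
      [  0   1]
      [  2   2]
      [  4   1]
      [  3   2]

(0, 0), (5, 0), (0, 5)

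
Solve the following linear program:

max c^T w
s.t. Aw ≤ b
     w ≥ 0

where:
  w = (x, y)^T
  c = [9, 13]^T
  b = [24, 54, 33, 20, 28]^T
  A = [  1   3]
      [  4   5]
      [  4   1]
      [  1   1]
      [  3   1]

Evaluate the objective at each vertex of the feasible region:
  z(0, 0) = 0
  z(8.25, 0) = 74.25
  z(6.938, 5.25) = 130.7
  z(6, 6) = 132  ←
  z(0, 8) = 104
The maximum is at x = 6, y = 6.

x = 6, y = 6, z = 132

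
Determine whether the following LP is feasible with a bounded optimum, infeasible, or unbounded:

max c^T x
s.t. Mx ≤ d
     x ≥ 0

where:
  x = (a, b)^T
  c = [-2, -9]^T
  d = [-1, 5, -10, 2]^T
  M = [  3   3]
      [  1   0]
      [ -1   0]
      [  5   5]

Infeasible (no feasible solution exists)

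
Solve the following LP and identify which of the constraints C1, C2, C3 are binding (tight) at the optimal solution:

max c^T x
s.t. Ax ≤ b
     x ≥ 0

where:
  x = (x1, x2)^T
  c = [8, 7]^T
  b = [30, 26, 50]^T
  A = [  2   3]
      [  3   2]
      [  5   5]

At x1 = 6, x2 = 4, compute slack b - a·x for each constraint:
  C1: 30 − 24 = 6  (slack)
  C2: 26 − 26 = 0  (binding)
  C3: 50 − 50 = 0  (binding)

Optimal: x1 = 6, x2 = 4
Binding: C2, C3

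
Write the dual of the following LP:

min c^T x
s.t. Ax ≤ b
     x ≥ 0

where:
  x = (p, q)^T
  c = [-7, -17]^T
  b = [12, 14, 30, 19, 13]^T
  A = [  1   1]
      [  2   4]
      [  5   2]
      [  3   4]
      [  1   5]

Primal min cᵀx s.t. Ax ≤ b, x ≥ 0  →  Dual max −bᵀy s.t. Aᵀy ≥ −c, y ≥ 0.

Maximize: z = -12y1 - 14y2 - 30y3 - 19y4 - 13y5

Subject to:
  y1 + 2y2 + 5y3 + 3y4 + y5 ≥ 7
  y1 + 4y2 + 2y3 + 4y4 + 5y5 ≥ 17
  y1, y2, y3, y4, y5 ≥ 0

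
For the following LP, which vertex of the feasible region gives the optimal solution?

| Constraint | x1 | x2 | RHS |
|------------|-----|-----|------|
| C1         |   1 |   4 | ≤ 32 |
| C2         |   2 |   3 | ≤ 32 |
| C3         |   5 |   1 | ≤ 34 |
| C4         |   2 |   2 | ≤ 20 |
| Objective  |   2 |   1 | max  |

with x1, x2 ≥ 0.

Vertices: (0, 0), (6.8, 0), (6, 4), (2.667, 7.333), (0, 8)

Evaluate the objective at each vertex of the feasible region:
  z(0, 0) = 0
  z(6.8, 0) = 13.6
  z(6, 4) = 16  ←
  z(2.667, 7.333) = 12.67
  z(0, 8) = 8
The maximum is at x1 = 6, x2 = 4.

(6, 4)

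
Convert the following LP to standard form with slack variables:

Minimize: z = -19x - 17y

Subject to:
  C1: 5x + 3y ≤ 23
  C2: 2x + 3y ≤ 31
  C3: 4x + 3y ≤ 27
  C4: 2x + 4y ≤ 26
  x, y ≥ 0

min z = -19x - 17y

s.t.
  5x + 3y + s1 = 23
  2x + 3y + s2 = 31
  4x + 3y + s3 = 27
  2x + 4y + s4 = 26
  x, y, s1, s2, s3, s4 ≥ 0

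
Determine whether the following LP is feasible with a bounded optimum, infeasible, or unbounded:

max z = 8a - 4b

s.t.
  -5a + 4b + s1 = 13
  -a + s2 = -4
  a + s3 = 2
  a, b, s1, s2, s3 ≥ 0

Infeasible (no feasible solution exists)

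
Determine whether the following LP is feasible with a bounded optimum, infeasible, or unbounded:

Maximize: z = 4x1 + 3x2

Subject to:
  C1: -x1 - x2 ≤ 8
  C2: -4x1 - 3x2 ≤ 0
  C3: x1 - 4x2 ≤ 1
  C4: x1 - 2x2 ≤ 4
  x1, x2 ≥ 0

Unbounded (objective can increase without bound)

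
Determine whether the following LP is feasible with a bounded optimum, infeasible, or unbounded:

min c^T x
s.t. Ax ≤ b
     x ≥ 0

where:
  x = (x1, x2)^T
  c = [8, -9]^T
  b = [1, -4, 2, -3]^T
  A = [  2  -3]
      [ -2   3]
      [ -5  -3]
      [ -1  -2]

Infeasible (no feasible solution exists)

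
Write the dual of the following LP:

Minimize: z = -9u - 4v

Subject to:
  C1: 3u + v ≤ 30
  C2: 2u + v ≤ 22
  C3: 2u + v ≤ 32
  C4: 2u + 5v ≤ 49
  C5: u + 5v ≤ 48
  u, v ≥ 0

Primal min cᵀx s.t. Ax ≤ b, x ≥ 0  →  Dual max −bᵀy s.t. Aᵀy ≥ −c, y ≥ 0.

Maximize: z = -30y1 - 22y2 - 32y3 - 49y4 - 48y5

Subject to:
  3y1 + 2y2 + 2y3 + 2y4 + y5 ≥ 9
  y1 + y2 + y3 + 5y4 + 5y5 ≥ 4
  y1, y2, y3, y4, y5 ≥ 0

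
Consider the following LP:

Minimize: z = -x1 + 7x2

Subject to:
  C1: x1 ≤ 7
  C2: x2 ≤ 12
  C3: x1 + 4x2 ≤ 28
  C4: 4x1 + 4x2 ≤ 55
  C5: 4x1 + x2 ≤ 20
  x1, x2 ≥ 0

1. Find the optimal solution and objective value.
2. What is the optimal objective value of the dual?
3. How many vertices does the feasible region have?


1. x1 = 5, x2 = 0, z = -5
2. -5
3. 4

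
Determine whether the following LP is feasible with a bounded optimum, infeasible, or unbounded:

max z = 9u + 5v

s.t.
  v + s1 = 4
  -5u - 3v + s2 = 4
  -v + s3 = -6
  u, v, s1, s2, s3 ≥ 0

Infeasible (no feasible solution exists)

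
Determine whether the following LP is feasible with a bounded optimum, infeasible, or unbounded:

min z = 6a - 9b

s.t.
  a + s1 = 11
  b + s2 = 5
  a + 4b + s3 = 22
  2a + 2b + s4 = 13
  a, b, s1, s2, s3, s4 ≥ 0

Feasible with a bounded optimal solution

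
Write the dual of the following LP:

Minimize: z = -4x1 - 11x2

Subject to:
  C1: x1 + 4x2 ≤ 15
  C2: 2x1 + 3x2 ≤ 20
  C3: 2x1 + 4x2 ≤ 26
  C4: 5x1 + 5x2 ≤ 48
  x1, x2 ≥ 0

Primal min cᵀx s.t. Ax ≤ b, x ≥ 0  →  Dual max −bᵀy s.t. Aᵀy ≥ −c, y ≥ 0.

Maximize: z = -15y1 - 20y2 - 26y3 - 48y4

Subject to:
  y1 + 2y2 + 2y3 + 5y4 ≥ 4
  4y1 + 3y2 + 4y3 + 5y4 ≥ 11
  y1, y2, y3, y4 ≥ 0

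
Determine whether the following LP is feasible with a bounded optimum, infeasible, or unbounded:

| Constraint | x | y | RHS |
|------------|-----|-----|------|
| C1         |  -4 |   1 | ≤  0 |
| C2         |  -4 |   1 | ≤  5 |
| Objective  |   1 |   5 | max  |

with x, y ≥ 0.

Unbounded (objective can increase without bound)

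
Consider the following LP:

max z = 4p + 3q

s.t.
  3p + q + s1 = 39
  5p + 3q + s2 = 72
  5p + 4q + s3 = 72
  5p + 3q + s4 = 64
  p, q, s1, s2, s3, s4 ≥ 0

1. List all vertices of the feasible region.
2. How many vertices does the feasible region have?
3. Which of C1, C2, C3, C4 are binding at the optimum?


1. (0, 0), (12.8, 0), (8, 8), (0, 18)
2. 4
3. C3, C4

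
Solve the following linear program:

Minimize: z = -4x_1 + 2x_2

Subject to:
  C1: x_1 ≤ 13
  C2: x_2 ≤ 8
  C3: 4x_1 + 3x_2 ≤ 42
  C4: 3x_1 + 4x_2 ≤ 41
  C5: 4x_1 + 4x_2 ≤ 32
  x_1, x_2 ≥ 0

Evaluate the objective at each vertex of the feasible region:
  z(0, 0) = 0
  z(8, 0) = -32  ←
  z(0, 8) = 16
The minimum is at x_1 = 8, x_2 = 0.

x_1 = 8, x_2 = 0, z = -32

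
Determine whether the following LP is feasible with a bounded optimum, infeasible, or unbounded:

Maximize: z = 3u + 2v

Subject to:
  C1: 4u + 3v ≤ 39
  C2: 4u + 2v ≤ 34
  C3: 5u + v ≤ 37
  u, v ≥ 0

Feasible with a bounded optimal solution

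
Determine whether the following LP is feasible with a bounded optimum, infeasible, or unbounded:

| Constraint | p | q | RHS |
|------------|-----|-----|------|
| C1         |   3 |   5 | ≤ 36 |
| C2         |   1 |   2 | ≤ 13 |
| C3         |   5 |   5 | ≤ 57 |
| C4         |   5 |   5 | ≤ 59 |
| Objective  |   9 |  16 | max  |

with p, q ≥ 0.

Feasible with a bounded optimal solution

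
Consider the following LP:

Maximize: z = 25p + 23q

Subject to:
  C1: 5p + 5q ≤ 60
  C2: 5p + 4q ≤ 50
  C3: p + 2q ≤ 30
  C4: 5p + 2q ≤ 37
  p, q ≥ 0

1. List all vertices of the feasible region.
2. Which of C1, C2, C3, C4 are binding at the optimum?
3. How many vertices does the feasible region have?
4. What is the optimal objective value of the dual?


1. (0, 0), (7.4, 0), (4.8, 6.5), (2, 10), (0, 12)
2. C1, C2
3. 5
4. 280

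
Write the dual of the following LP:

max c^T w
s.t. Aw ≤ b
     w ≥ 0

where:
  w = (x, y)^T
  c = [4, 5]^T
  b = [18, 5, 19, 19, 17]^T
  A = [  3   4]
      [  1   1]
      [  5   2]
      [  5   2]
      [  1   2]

Primal max cᵀx s.t. Ax ≤ b, x ≥ 0  →  Dual min bᵀy s.t. Aᵀy ≥ c, y ≥ 0.

Minimize: z = 18y1 + 5y2 + 19y3 + 19y4 + 17y5

Subject to:
  3y1 + y2 + 5y3 + 5y4 + y5 ≥ 4
  4y1 + y2 + 2y3 + 2y4 + 2y5 ≥ 5
  y1, y2, y3, y4, y5 ≥ 0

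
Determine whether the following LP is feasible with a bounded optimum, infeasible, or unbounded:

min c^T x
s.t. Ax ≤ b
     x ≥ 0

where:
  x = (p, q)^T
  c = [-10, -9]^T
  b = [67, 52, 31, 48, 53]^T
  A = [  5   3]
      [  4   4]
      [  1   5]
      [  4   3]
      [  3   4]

Feasible with a bounded optimal solution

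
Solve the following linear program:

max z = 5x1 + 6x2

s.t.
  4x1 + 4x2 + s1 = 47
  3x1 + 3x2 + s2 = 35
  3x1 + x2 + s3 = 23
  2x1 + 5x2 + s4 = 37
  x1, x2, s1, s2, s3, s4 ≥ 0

Evaluate the objective at each vertex of the feasible region:
  z(0, 0) = 0
  z(7.667, 0) = 38.33
  z(6, 5) = 60  ←
  z(0, 7.4) = 44.4
The maximum is at x1 = 6, x2 = 5.

x1 = 6, x2 = 5, z = 60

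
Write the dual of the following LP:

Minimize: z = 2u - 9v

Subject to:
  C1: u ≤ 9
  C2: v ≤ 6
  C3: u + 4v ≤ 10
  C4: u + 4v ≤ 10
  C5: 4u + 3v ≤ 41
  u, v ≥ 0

Primal min cᵀx s.t. Ax ≤ b, x ≥ 0  →  Dual max −bᵀy s.t. Aᵀy ≥ −c, y ≥ 0.

Maximize: z = -9y1 - 6y2 - 10y3 - 10y4 - 41y5

Subject to:
  y1 + y3 + y4 + 4y5 ≥ -2
  y2 + 4y3 + 4y4 + 3y5 ≥ 9
  y1, y2, y3, y4, y5 ≥ 0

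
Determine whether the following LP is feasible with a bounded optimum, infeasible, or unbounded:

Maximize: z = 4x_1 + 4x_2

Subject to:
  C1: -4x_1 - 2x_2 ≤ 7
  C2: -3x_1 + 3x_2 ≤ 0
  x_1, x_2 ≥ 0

Unbounded (objective can increase without bound)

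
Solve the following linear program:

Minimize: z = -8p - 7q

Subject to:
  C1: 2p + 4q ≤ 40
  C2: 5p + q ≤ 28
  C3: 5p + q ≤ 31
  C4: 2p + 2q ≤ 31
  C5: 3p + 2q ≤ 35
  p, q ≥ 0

Evaluate the objective at each vertex of the feasible region:
  z(0, 0) = 0
  z(5.6, 0) = -44.8
  z(4, 8) = -88  ←
  z(0, 10) = -70
The minimum is at p = 4, q = 8.

p = 4, q = 8, z = -88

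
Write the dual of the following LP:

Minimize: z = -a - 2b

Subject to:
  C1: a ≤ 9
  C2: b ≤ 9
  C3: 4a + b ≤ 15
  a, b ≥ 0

Primal min cᵀx s.t. Ax ≤ b, x ≥ 0  →  Dual max −bᵀy s.t. Aᵀy ≥ −c, y ≥ 0.

Maximize: z = -9y1 - 9y2 - 15y3

Subject to:
  y1 + 4y3 ≥ 1
  y2 + y3 ≥ 2
  y1, y2, y3 ≥ 0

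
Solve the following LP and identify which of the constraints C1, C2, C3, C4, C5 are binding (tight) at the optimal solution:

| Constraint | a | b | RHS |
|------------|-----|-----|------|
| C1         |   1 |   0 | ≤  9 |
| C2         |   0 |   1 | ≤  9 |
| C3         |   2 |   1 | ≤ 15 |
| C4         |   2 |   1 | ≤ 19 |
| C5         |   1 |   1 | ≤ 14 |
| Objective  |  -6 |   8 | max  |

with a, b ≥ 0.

At a = 0, b = 9, compute slack b - a·x for each constraint:
  C1: 9 − 0 = 9  (slack)
  C2: 9 − 9 = 0  (binding)
  C3: 15 − 9 = 6  (slack)
  C4: 19 − 9 = 10  (slack)
  C5: 14 − 9 = 5  (slack)

Optimal: a = 0, b = 9
Binding: C2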